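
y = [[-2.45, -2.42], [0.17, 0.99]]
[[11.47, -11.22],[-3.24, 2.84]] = y @[[-1.75,2.10], [-2.97,2.51]]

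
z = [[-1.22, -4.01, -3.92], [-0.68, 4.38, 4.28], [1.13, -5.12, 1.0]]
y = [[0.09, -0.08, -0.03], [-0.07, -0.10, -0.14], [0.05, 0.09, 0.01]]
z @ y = [[-0.03, 0.15, 0.56], [-0.15, 0.0, -0.55], [0.51, 0.51, 0.69]]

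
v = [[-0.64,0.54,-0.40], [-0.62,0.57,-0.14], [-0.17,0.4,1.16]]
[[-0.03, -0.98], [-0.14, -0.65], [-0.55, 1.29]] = v @ [[1.16, 0.78], [0.87, 0.01], [-0.6, 1.22]]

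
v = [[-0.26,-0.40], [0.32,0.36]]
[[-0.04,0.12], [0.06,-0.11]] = v @ [[0.26, -0.06], [-0.06, -0.26]]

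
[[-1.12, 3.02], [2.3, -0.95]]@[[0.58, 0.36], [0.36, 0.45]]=[[0.44,  0.96], [0.99,  0.40]]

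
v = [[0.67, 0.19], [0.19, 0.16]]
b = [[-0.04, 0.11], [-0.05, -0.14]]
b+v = [[0.63, 0.3], [0.14, 0.02]]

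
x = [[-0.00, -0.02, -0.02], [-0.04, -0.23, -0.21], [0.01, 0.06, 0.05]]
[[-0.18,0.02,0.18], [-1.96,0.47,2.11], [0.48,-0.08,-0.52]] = x @ [[-1.13, -8.14, -4.15], [3.35, 5.81, -2.30], [5.89, -7.03, -6.72]]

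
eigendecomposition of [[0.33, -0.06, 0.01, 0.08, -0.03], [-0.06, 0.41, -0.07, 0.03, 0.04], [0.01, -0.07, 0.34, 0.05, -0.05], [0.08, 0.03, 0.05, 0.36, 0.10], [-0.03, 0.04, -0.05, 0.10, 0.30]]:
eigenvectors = [[-0.41,-0.33,0.40,-0.55,-0.51], [-0.18,0.76,0.04,0.25,-0.58], [-0.37,-0.44,0.19,0.79,-0.11], [0.57,0.07,0.81,0.11,0.01], [-0.58,0.35,0.38,-0.07,0.63]]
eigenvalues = [0.16, 0.5, 0.46, 0.32, 0.3]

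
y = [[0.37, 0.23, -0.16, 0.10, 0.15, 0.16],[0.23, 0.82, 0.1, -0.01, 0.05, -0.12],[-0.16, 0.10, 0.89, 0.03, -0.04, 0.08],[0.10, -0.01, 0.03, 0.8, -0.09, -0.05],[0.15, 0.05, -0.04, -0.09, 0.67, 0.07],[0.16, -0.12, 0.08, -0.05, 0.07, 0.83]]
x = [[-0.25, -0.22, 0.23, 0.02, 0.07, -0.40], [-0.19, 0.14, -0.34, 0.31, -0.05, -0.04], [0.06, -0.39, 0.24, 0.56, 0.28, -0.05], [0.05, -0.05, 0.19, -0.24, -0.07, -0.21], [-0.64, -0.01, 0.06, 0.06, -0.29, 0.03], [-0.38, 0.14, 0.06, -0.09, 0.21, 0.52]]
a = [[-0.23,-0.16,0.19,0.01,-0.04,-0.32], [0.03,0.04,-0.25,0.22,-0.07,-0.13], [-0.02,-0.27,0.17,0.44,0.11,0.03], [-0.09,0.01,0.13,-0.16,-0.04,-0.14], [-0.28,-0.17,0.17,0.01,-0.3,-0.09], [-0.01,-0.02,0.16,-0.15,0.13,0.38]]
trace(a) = -0.10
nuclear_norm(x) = 3.25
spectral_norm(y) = 0.97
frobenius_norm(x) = 1.53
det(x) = -0.00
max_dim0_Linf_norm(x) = 0.64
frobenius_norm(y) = 1.94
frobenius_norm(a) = 1.09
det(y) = 0.05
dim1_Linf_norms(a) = [0.32, 0.25, 0.44, 0.16, 0.3, 0.38]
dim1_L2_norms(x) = [0.57, 0.52, 0.78, 0.38, 0.71, 0.7]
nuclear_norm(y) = 4.38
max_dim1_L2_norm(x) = 0.78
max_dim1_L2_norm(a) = 0.56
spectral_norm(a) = 0.70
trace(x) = 0.12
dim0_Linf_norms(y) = [0.37, 0.82, 0.89, 0.8, 0.67, 0.83]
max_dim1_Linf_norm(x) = 0.64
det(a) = -0.00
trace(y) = 4.38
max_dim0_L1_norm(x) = 1.57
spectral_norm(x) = 0.90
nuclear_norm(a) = 2.17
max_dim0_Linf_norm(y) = 0.89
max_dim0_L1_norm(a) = 1.09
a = x @ y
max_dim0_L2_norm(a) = 0.54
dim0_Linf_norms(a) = [0.28, 0.27, 0.25, 0.44, 0.3, 0.38]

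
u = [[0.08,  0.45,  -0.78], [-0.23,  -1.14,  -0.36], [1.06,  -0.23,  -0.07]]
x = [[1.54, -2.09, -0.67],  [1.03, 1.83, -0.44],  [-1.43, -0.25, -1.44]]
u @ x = [[1.70, 0.85, 0.87], [-1.01, -1.52, 1.17], [1.5, -2.62, -0.51]]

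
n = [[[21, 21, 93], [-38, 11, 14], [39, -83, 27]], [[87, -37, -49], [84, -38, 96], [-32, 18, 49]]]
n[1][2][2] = 49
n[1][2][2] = 49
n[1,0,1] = -37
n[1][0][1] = -37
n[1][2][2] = 49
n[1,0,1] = -37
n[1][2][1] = 18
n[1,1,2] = 96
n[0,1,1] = 11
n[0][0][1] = 21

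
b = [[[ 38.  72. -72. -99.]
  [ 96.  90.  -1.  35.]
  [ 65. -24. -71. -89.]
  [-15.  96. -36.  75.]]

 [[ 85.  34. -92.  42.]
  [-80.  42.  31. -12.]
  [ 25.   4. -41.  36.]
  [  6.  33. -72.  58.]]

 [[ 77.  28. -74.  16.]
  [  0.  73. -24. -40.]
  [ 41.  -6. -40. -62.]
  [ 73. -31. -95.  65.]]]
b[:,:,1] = [[72.0, 90.0, -24.0, 96.0], [34.0, 42.0, 4.0, 33.0], [28.0, 73.0, -6.0, -31.0]]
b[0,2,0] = 65.0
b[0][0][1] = 72.0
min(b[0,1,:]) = -1.0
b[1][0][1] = 34.0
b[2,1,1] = 73.0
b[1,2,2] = -41.0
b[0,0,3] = -99.0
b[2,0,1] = 28.0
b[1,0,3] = 42.0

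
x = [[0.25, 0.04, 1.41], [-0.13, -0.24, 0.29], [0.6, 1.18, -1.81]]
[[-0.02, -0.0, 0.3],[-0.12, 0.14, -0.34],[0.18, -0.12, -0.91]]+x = [[0.23, 0.04, 1.71], [-0.25, -0.10, -0.05], [0.78, 1.06, -2.72]]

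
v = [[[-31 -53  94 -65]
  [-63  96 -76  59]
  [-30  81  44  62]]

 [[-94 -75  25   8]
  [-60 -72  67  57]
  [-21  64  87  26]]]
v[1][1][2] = 67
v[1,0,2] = 25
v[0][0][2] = 94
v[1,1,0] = -60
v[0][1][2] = -76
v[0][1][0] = -63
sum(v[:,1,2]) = -9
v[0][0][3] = -65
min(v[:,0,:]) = -94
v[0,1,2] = -76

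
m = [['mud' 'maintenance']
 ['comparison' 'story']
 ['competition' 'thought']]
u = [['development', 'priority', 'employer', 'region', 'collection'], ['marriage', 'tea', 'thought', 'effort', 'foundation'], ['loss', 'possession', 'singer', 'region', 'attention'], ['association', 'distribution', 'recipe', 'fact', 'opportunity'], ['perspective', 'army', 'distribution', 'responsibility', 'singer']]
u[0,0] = 'development'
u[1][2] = 'thought'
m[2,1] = 'thought'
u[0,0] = 'development'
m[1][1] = 'story'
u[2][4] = 'attention'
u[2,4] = 'attention'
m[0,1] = 'maintenance'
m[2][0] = 'competition'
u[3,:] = ['association', 'distribution', 'recipe', 'fact', 'opportunity']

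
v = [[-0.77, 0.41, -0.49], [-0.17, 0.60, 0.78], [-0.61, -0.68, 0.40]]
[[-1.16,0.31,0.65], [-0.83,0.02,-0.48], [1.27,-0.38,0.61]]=v@ [[0.26, -0.01, -0.80], [-1.85, 0.4, -0.45], [0.42, -0.28, -0.45]]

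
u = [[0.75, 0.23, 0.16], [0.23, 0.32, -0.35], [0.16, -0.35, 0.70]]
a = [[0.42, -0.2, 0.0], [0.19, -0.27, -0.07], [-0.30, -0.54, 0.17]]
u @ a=[[0.31, -0.3, 0.01], [0.26, 0.06, -0.08], [-0.21, -0.32, 0.14]]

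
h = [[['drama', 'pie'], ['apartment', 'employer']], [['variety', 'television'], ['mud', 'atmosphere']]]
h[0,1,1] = 'employer'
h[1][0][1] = 'television'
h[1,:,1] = ['television', 'atmosphere']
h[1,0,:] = ['variety', 'television']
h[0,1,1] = 'employer'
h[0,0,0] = 'drama'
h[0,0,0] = 'drama'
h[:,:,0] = [['drama', 'apartment'], ['variety', 'mud']]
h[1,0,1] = 'television'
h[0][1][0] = 'apartment'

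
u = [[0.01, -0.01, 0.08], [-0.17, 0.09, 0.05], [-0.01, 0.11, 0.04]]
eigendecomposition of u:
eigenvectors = [[0.31-0.25j, (0.31+0.25j), -0.52+0.00j],[(0.47+0.41j), 0.47-0.41j, (-0.66+0j)],[0.67+0.00j, 0.67-0.00j, 0.54+0.00j]]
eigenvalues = [(0.11+0.07j), (0.11-0.07j), (-0.09+0j)]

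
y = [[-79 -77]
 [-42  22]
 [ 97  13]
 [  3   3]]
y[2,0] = 97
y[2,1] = 13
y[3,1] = 3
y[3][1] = 3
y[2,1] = 13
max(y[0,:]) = -77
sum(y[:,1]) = -39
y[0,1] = -77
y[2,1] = 13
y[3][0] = 3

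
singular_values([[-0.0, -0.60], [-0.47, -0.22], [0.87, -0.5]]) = [1.09, 0.67]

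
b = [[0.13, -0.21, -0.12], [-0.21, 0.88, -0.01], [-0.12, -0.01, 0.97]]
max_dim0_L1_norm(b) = 1.1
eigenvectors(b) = [[0.96, 0.19, -0.20], [0.25, -0.92, 0.29], [0.13, 0.33, 0.94]]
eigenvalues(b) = [0.06, 0.93, 0.99]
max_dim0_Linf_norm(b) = 0.97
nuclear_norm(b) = 1.98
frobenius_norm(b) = 1.36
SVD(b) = [[-0.2, -0.19, -0.96], [0.29, 0.92, -0.25], [0.94, -0.33, -0.13]] @ diag([0.9926865559975139, 0.9275803807177101, 0.05973306328477622]) @ [[-0.20, 0.29, 0.94], [-0.19, 0.92, -0.33], [-0.96, -0.25, -0.13]]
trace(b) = 1.98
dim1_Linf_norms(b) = [0.21, 0.88, 0.97]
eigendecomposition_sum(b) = [[0.06, 0.01, 0.01], [0.01, 0.00, 0.0], [0.01, 0.00, 0.00]] + [[0.03, -0.17, 0.06], [-0.17, 0.79, -0.28], [0.06, -0.28, 0.10]] + [[0.04, -0.06, -0.19], [-0.06, 0.08, 0.27], [-0.19, 0.27, 0.87]]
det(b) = 0.06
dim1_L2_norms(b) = [0.27, 0.9, 0.98]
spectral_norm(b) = 0.99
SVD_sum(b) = [[0.04, -0.06, -0.19], [-0.06, 0.08, 0.27], [-0.19, 0.27, 0.87]] + [[0.03, -0.17, 0.06], [-0.17, 0.79, -0.28], [0.06, -0.28, 0.10]] + [[0.06, 0.01, 0.01], [0.01, 0.00, 0.0], [0.01, 0.00, 0.00]]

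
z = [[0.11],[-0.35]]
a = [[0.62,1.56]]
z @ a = [[0.07, 0.17],[-0.22, -0.55]]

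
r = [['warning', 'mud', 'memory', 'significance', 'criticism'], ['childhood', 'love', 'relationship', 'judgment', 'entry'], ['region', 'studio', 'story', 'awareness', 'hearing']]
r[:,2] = ['memory', 'relationship', 'story']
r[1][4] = 'entry'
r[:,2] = ['memory', 'relationship', 'story']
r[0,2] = 'memory'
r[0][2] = 'memory'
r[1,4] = 'entry'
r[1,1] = 'love'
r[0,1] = 'mud'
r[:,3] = ['significance', 'judgment', 'awareness']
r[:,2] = ['memory', 'relationship', 'story']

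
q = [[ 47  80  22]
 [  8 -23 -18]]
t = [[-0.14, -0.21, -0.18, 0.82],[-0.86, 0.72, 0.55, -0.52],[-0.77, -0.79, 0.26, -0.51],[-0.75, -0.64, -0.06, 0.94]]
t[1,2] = 0.554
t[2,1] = -0.787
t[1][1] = 0.721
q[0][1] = 80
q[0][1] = 80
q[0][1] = 80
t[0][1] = -0.212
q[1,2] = -18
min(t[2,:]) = -0.787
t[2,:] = [-0.772, -0.787, 0.261, -0.509]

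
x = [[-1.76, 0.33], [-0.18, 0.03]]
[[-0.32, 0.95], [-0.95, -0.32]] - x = [[1.44, 0.62], [-0.77, -0.35]]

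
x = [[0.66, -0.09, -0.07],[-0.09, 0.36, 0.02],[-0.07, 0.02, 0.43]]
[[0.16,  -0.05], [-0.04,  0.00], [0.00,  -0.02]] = x @ [[0.24, -0.09],  [-0.06, -0.01],  [0.05, -0.07]]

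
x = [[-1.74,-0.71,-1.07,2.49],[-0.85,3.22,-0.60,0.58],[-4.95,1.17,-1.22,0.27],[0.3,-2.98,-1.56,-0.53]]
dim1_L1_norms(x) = [6.01, 5.25, 7.61, 5.37]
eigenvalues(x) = [(-2.77+1.66j), (-2.77-1.66j), (2.64+0.71j), (2.64-0.71j)]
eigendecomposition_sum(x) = [[-1.31-0.06j, (0.28+0.31j), -0.29+0.41j, 0.94+0.64j], [-0.31-0.12j, (0.04+0.1j), (-0.1+0.08j), (0.18+0.23j)], [-1.90-1.86j, 0.02+0.85j, (-0.99+0.24j), (0.57+2.23j)], [(-0.32-1.68j), (-0.3+0.45j), -0.61-0.24j, (-0.52+1.39j)]] + [[-1.31+0.06j, 0.28-0.31j, -0.29-0.41j, 0.94-0.64j], [-0.31+0.12j, 0.04-0.10j, (-0.1-0.08j), 0.18-0.23j], [-1.90+1.86j, (0.02-0.85j), (-0.99-0.24j), (0.57-2.23j)], [-0.32+1.68j, -0.30-0.45j, -0.61+0.24j, (-0.52-1.39j)]] + [[(0.44+0.08j), -0.64+2.64j, -0.25-0.56j, 0.30+0.43j],[(-0.11-0.25j), (1.57-0.6j), -0.20+0.32j, (0.11-0.3j)],[-0.58-0.06j, 0.57-3.48j, (0.38+0.7j), (-0.43-0.53j)],[0.47+0.17j, -1.19+2.79j, (-0.17-0.66j), 0.26+0.53j]] + [[0.44-0.08j, -0.64-2.64j, (-0.25+0.56j), 0.30-0.43j], [(-0.11+0.25j), (1.57+0.6j), -0.20-0.32j, (0.11+0.3j)], [(-0.58+0.06j), (0.57+3.48j), (0.38-0.7j), -0.43+0.53j], [(0.47-0.17j), -1.19-2.79j, -0.17+0.66j, (0.26-0.53j)]]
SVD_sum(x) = [[-1.61, 0.87, -0.39, 0.44], [-2.03, 1.09, -0.49, 0.55], [-4.18, 2.25, -1.02, 1.13], [1.17, -0.63, 0.29, -0.32]] + [[-0.64, -1.62, -0.69, 0.22], [0.75, 1.87, 0.80, -0.26], [-0.40, -1.00, -0.43, 0.14], [-1.01, -2.54, -1.08, 0.35]] + [[0.56, 0.07, -0.11, 1.81], [0.14, 0.02, -0.03, 0.44], [-0.32, -0.04, 0.06, -1.03], [-0.13, -0.02, 0.03, -0.42]] + [[-0.04, -0.03, 0.12, 0.02], [0.30, 0.23, -0.88, -0.15], [-0.05, -0.04, 0.16, 0.03], [0.27, 0.21, -0.79, -0.14]]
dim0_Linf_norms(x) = [4.95, 3.22, 1.56, 2.49]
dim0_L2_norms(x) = [5.32, 4.6, 2.33, 2.62]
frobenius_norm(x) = 7.86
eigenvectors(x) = [[(0.29-0.25j), 0.29+0.25j, (-0.48-0.04j), -0.48+0.04j], [(0.09-0.04j), (0.09+0.04j), (0.15+0.26j), 0.15-0.26j], [(0.77+0j), (0.77-0j), 0.62+0.00j, 0.62-0.00j], [0.41+0.28j, 0.41-0.28j, -0.52-0.13j, (-0.52+0.13j)]]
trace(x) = -0.27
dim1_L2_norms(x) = [3.3, 3.43, 5.24, 3.42]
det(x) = 77.90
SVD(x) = [[-0.32, 0.44, 0.83, -0.1], [-0.4, -0.51, 0.20, 0.73], [-0.83, 0.27, -0.47, -0.13], [0.23, 0.69, -0.19, 0.66]] @ diag([6.033067622393364, 4.296803362061051, 2.2752508055995504, 1.3207610317647416]) @ [[0.84, -0.45, 0.20, -0.23],[-0.34, -0.86, -0.37, 0.12],[0.29, 0.04, -0.06, 0.95],[0.31, 0.24, -0.91, -0.16]]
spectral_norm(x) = 6.03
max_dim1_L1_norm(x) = 7.61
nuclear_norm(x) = 13.93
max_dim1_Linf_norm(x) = 4.95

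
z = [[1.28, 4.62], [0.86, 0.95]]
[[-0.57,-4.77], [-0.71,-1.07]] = z @ [[-0.99, -0.15], [0.15, -0.99]]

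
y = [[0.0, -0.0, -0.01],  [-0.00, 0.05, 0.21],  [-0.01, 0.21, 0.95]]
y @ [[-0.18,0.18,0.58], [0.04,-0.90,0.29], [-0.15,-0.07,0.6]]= [[0.0, 0.0, -0.01], [-0.03, -0.06, 0.14], [-0.13, -0.26, 0.63]]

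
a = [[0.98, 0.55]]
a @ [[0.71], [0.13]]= [[0.77]]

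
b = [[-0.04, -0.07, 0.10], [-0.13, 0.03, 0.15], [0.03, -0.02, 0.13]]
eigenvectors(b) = [[(0.72+0j), (0.04-0.25j), 0.04+0.25j], [(0.69+0j), -0.79+0.00j, (-0.79-0j)], [(-0.03+0j), (-0.42-0.37j), (-0.42+0.37j)]]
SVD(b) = [[-0.46,0.36,-0.81], [-0.78,-0.61,0.17], [-0.43,0.71,0.56]] @ diag([0.2436332128576759, 0.1097451413442672, 0.059990512116277254]) @ [[0.44,0.07,-0.9], [0.78,-0.52,0.34], [0.44,0.85,0.28]]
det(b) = -0.00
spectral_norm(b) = 0.24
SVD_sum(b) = [[-0.05,-0.01,0.10], [-0.08,-0.01,0.17], [-0.05,-0.01,0.09]] + [[0.03, -0.02, 0.01],  [-0.05, 0.03, -0.02],  [0.06, -0.04, 0.03]] + [[-0.02, -0.04, -0.01], [0.00, 0.01, 0.0], [0.01, 0.03, 0.01]]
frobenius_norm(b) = 0.27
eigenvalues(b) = [(-0.11+0j), (0.12+0.03j), (0.12-0.03j)]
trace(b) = 0.12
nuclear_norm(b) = 0.41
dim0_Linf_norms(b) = [0.13, 0.07, 0.15]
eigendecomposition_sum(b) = [[-0.08+0.00j,  -0.03+0.00j,  0.05-0.00j], [-0.08+0.00j,  -0.03+0.00j,  0.05-0.00j], [-0j,  0.00-0.00j,  -0.00+0.00j]] + [[0.02-0.01j, (-0.02+0.01j), (0.02+0.02j)], [-0.03-0.06j, (0.03+0.06j), 0.05-0.08j], [0.01-0.04j, -0.01+0.04j, (0.07-0.02j)]] + [[(0.02+0.01j), -0.02-0.01j, 0.02-0.02j],[(-0.03+0.06j), 0.03-0.06j, 0.05+0.08j],[(0.01+0.04j), -0.01-0.04j, (0.07+0.02j)]]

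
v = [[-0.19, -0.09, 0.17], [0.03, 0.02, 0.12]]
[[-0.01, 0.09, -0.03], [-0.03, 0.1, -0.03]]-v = [[0.18, 0.18, -0.2], [-0.06, 0.08, -0.15]]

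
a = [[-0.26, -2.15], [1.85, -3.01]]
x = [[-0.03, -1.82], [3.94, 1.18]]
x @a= [[-3.36, 5.54],[1.16, -12.02]]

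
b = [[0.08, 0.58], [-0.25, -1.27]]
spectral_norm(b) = 1.42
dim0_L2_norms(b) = [0.26, 1.4]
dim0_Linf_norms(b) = [0.25, 1.27]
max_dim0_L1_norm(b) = 1.85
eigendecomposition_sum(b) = [[-0.04, -0.02], [0.01, 0.0]] + [[0.12,  0.60], [-0.26,  -1.27]]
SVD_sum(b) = [[0.11, 0.57], [-0.24, -1.27]] + [[-0.03, 0.01],  [-0.01, 0.0]]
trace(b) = -1.19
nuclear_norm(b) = 1.45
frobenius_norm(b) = 1.42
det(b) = 0.04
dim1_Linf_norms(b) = [0.58, 1.27]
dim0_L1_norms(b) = [0.33, 1.85]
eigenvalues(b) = [-0.04, -1.15]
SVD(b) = [[-0.41, 0.91], [0.91, 0.41]] @ diag([1.4203049957413736, 0.03055681711331723]) @ [[-0.18, -0.98], [-0.98, 0.18]]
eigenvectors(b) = [[0.98, -0.43], [-0.2, 0.9]]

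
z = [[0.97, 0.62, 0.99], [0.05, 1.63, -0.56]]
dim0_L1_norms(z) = [1.02, 2.25, 1.55]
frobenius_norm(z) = 2.30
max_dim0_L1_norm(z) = 2.25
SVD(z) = [[0.47, 0.88],  [0.88, -0.47]] @ diag([1.80119370892206, 1.4262192057813528]) @ [[0.28, 0.96, -0.01], [0.58, -0.16, 0.80]]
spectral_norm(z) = 1.80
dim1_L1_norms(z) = [2.58, 2.24]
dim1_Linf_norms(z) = [0.99, 1.63]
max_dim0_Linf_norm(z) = 1.63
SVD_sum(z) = [[0.24, 0.82, -0.01],[0.44, 1.52, -0.02]] + [[0.73, -0.20, 1.0], [-0.39, 0.11, -0.54]]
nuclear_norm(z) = 3.23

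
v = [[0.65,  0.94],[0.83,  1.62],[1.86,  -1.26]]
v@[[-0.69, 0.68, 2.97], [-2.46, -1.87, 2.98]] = [[-2.76, -1.32, 4.73], [-4.56, -2.47, 7.29], [1.82, 3.62, 1.77]]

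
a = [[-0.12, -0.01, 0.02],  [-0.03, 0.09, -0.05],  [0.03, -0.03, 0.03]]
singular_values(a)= [0.13, 0.11, 0.01]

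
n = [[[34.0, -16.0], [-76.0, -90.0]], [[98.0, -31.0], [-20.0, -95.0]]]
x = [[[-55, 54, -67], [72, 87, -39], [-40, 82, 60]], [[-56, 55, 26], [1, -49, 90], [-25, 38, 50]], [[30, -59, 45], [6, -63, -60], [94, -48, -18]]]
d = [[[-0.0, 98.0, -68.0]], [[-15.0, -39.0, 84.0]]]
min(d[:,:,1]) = -39.0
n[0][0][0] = 34.0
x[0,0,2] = -67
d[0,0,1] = 98.0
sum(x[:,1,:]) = 45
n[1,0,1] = -31.0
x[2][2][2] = -18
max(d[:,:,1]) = 98.0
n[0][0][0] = 34.0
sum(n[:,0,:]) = 85.0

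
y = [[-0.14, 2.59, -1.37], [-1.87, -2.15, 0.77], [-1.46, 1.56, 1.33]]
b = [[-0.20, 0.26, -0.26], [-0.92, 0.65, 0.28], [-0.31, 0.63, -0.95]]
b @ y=[[-0.08,-1.48,0.13], [-1.50,-3.34,2.13], [0.25,-3.64,-0.35]]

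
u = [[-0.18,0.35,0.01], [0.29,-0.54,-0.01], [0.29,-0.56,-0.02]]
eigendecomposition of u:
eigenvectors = [[0.41, -0.78, -0.2], [-0.63, -0.42, -0.13], [-0.66, 0.46, 0.97]]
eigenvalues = [-0.74, 0.0, -0.01]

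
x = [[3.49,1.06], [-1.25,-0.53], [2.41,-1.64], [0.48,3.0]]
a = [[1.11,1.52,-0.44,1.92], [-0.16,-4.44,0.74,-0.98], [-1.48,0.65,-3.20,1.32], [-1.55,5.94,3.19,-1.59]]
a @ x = [[1.84, 6.85], [6.30, -1.97], [-13.06, 7.29], [-5.91, -14.79]]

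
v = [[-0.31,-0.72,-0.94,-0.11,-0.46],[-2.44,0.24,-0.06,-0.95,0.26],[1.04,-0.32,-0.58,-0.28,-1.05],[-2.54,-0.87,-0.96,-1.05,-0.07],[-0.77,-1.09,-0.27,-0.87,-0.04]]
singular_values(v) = [4.2, 2.12, 0.82, 0.69, 0.0]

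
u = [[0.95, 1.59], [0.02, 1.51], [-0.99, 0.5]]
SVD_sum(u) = [[0.52, 1.72], [0.42, 1.39], [0.06, 0.19]] + [[0.43, -0.13], [-0.40, 0.12], [-1.05, 0.31]]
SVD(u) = [[-0.77, 0.36], [-0.63, -0.33], [-0.08, -0.87]] @ diag([2.317680394578894, 1.2528198548014078]) @ [[-0.29, -0.96],[0.96, -0.29]]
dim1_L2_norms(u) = [1.85, 1.51, 1.11]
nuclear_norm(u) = 3.57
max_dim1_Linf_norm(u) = 1.59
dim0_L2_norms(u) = [1.37, 2.25]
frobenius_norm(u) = 2.63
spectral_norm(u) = 2.32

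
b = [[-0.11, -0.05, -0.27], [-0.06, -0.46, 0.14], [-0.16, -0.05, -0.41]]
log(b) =[[-6.84+2.51j,  -1.36-0.09j,  3.47-1.69j], [(2.84-0.6j),  0.39+0.02j,  2.42+0.41j], [1.23-0.91j,  -2.46+0.03j,  -2.73+0.61j]]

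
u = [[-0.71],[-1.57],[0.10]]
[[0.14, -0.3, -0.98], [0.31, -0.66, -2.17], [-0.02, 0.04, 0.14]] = u@[[-0.2,0.42,1.38]]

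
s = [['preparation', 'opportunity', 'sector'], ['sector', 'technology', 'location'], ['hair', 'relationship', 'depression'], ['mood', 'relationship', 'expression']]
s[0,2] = 'sector'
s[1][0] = 'sector'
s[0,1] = 'opportunity'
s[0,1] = 'opportunity'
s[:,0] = ['preparation', 'sector', 'hair', 'mood']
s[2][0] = 'hair'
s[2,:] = ['hair', 'relationship', 'depression']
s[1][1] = 'technology'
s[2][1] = 'relationship'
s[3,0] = 'mood'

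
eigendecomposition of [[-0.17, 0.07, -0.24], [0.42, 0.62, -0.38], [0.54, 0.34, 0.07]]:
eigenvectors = [[(0.49+0j), (-0.07+0.22j), -0.07-0.22j], [-0.67+0.00j, (0.71+0j), 0.71-0.00j], [-0.55+0.00j, 0.60-0.31j, 0.60+0.31j]]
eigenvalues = [0j, (0.26+0.3j), (0.26-0.3j)]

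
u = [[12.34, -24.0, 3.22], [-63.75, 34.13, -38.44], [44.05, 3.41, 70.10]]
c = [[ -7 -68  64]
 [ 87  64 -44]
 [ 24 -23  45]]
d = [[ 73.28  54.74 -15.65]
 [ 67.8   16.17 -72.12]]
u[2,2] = 70.1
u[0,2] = 3.22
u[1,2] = -38.44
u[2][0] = 44.05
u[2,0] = 44.05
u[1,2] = -38.44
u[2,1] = 3.41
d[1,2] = -72.12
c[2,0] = 24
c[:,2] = [64, -44, 45]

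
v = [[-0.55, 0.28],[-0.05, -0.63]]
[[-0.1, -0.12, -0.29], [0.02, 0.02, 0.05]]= v @ [[0.16, 0.20, 0.47], [-0.04, -0.05, -0.12]]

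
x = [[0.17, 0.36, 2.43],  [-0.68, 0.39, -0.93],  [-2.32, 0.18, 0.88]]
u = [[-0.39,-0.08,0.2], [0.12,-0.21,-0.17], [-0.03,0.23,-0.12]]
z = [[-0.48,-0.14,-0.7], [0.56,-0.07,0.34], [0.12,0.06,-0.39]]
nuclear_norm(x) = 5.63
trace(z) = -0.94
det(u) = -0.02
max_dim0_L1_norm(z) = 1.43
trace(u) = -0.72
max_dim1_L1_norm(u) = 0.67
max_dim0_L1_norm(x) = 4.24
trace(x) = 1.44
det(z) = -0.07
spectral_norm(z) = 1.07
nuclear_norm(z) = 1.64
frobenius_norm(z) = 1.16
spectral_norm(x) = 2.85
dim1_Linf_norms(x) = [2.43, 0.93, 2.32]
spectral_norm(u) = 0.48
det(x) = 2.98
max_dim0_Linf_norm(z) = 0.7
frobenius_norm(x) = 3.71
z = u @ x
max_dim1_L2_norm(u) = 0.45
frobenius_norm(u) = 0.60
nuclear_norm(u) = 0.95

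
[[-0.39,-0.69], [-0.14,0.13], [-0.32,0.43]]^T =[[-0.39, -0.14, -0.32], [-0.69, 0.13, 0.43]]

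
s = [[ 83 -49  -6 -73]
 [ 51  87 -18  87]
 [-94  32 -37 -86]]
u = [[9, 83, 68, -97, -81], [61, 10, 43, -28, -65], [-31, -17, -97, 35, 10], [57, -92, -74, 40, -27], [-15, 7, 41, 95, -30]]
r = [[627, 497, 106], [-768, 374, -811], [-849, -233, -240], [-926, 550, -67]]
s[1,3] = 87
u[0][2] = 68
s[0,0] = 83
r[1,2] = -811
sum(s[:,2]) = -61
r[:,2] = [106, -811, -240, -67]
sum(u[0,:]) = -18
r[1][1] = 374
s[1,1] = 87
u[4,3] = 95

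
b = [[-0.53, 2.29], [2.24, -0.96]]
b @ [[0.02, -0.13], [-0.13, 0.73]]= [[-0.31,  1.74], [0.17,  -0.99]]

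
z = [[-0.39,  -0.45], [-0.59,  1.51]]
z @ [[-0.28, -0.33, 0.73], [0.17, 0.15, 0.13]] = [[0.03, 0.06, -0.34], [0.42, 0.42, -0.23]]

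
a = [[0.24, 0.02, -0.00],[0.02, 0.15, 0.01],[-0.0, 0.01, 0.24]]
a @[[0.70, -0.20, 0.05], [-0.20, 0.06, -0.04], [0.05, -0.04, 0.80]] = [[0.16, -0.05, 0.01], [-0.02, 0.0, 0.0], [0.01, -0.01, 0.19]]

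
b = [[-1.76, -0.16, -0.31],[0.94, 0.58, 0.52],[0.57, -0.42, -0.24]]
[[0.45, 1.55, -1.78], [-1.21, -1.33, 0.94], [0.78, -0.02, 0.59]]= b @ [[0.05, -0.73, 0.94], [-1.14, -0.66, -0.49], [-1.15, -0.51, 0.65]]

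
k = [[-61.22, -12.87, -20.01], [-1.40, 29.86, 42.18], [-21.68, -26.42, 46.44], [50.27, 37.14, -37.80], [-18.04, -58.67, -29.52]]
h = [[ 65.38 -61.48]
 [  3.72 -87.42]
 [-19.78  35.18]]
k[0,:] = [-61.22, -12.87, -20.01]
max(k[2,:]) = 46.44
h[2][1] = 35.18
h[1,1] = -87.42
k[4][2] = -29.52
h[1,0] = 3.72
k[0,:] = [-61.22, -12.87, -20.01]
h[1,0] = 3.72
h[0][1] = -61.48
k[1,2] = 42.18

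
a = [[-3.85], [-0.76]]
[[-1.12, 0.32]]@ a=[[4.07]]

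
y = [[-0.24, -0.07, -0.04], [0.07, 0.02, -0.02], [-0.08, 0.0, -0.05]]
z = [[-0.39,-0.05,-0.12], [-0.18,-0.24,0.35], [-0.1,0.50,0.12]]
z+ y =[[-0.63, -0.12, -0.16],[-0.11, -0.22, 0.33],[-0.18, 0.50, 0.07]]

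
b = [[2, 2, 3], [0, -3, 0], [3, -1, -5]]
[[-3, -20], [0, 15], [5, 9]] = b @ [[0, -2], [0, -5], [-1, -2]]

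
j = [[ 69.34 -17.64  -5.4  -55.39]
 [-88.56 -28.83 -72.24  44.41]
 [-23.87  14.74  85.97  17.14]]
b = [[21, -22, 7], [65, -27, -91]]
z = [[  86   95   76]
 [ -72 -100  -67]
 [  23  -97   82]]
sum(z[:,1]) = -102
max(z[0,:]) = 95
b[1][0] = 65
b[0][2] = 7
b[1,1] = -27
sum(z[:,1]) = -102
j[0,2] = -5.4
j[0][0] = 69.34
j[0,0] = 69.34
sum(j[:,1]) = -31.729999999999997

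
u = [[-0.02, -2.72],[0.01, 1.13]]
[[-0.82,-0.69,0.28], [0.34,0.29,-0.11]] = u@[[-1.28,-0.70,3.83], [0.31,0.26,-0.13]]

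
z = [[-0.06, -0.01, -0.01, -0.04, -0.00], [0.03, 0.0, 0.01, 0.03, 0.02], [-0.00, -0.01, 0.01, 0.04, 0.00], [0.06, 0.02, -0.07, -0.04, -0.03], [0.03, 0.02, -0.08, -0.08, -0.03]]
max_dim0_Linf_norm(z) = 0.08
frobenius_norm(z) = 0.19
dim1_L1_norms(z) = [0.12, 0.09, 0.06, 0.22, 0.24]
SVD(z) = [[0.06, 0.78, -0.12, -0.52, -0.32], [-0.13, -0.44, 0.43, -0.78, 0.00], [-0.2, -0.2, -0.85, -0.32, 0.32], [0.62, -0.37, -0.28, -0.04, -0.63], [0.75, 0.12, 0.09, -0.14, 0.63]] @ diag([0.1631001772490469, 0.09266088305970191, 0.022589534909509806, 0.014212876010778199, 1.2377355228607601e-18]) @ [[0.32, 0.18, -0.66, -0.61, -0.27], [-0.85, -0.12, 0.03, -0.51, -0.01], [0.28, 0.26, 0.43, -0.52, 0.64], [0.09, 0.34, 0.58, -0.18, -0.71], [-0.29, 0.88, -0.22, 0.27, 0.14]]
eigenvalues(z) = [(-0.05+0.04j), (-0.05-0.04j), (-0.03+0j), 0j, 0j]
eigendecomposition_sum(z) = [[(-0.03+0.03j), (-0+0.01j), -0.00-0.03j, (-0.02-0.01j), 0.00-0.02j], [(0.03-0.04j), -0.01j, 0.01+0.04j, (0.03+0.01j), (-0+0.02j)], [0.01-0.03j, (-0-0.01j), 0.02+0.02j, (0.02-0j), 0.01j], [(0.03+0.04j), 0.01+0.01j, (-0.04-0j), -0.02+0.03j, (-0.02-0.01j)], [(0.01+0.07j), 0.01j, (-0.05-0.03j), (-0.04+0.02j), -0.02-0.02j]] + [[-0.03-0.03j, (-0-0.01j), (-0+0.03j), -0.02+0.01j, 0.02j], [(0.03+0.04j), 0.00+0.01j, (0.01-0.04j), (0.03-0.01j), -0.00-0.02j], [0.01+0.03j, (-0+0.01j), (0.02-0.02j), (0.02+0j), 0.00-0.01j], [(0.03-0.04j), (0.01-0.01j), (-0.04+0j), -0.02-0.03j, (-0.02+0.01j)], [(0.01-0.07j), -0.01j, -0.05+0.03j, -0.04-0.02j, -0.02+0.02j]] + [[-0.00+0.00j, (-0-0j), -0.00-0.00j, (-0+0j), (-0-0j)],[-0.02+0.00j, -0.01-0.00j, (-0.02-0j), (-0.01+0j), (-0-0j)],[(-0.02+0j), -0.01-0.00j, (-0.02-0j), -0.01+0.00j, (-0-0j)],[0.01-0.00j, (0.01+0j), 0.01+0.00j, -0j, 0.00+0.00j],[0.02-0.00j, (0.01+0j), (0.02+0j), 0.01-0.00j, 0.00+0.00j]] + [[0j,-0.00-0.00j,-0.00-0.00j,(0.01+0j),(-0.01-0j)], [(-0.01-0j),0j,(0.01+0j),-0.02-0.00j,0.02+0.00j], [0j,(-0-0j),-0.00-0.00j,(0.01+0j),-0.01-0.00j], [-0.00-0.00j,0.00+0.00j,0j,(-0.01-0j),0.01+0.00j], [(-0-0j),0j,0j,(-0.01-0j),0.01+0.00j]] + [[-0.00-0.00j, 0j, 0j, (-0-0j), 0j], [0j, -0.00-0.00j, -0.00-0.00j, 0j, (-0-0j)], [-0.00-0.00j, 0j, 0j, (-0-0j), 0j], [0.00+0.00j, -0.00-0.00j, (-0-0j), 0j, (-0-0j)], [0j, -0.00-0.00j, -0.00-0.00j, 0j, -0.00-0.00j]]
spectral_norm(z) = 0.16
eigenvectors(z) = [[(0.21+0.3j), 0.21-0.30j, 0.08+0.00j, -0.26+0.00j, (0.29+0j)], [(-0.31-0.31j), -0.31+0.31j, (0.54+0j), 0.86+0.00j, -0.88+0.00j], [-0.25-0.10j, (-0.25+0.1j), (0.53+0j), (-0.25+0j), 0.22+0.00j], [0.40-0.20j, 0.40+0.20j, -0.33+0.00j, (0.26+0j), -0.27+0.00j], [0.63+0.00j, 0.63-0.00j, (-0.56+0j), (0.25+0j), -0.14+0.00j]]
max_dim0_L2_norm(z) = 0.11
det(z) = -0.00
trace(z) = -0.12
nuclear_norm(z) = 0.29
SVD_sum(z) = [[0.00, 0.0, -0.01, -0.01, -0.00], [-0.01, -0.00, 0.01, 0.01, 0.01], [-0.01, -0.01, 0.02, 0.02, 0.01], [0.03, 0.02, -0.07, -0.06, -0.03], [0.04, 0.02, -0.08, -0.07, -0.03]] + [[-0.06, -0.01, 0.0, -0.04, -0.00],[0.03, 0.00, -0.00, 0.02, 0.0],[0.02, 0.00, -0.0, 0.01, 0.00],[0.03, 0.0, -0.00, 0.02, 0.0],[-0.01, -0.0, 0.00, -0.01, -0.00]] + [[-0.0,-0.0,-0.00,0.0,-0.00], [0.00,0.00,0.0,-0.01,0.01], [-0.01,-0.00,-0.01,0.01,-0.01], [-0.00,-0.0,-0.00,0.00,-0.0], [0.0,0.0,0.00,-0.0,0.0]] + [[-0.0, -0.00, -0.00, 0.0, 0.01],[-0.0, -0.00, -0.01, 0.00, 0.01],[-0.00, -0.00, -0.0, 0.0, 0.0],[-0.0, -0.0, -0.00, 0.0, 0.0],[-0.0, -0.00, -0.0, 0.00, 0.00]] + [[0.00, -0.0, 0.00, -0.0, -0.0], [-0.0, 0.00, -0.0, 0.00, 0.00], [-0.0, 0.00, -0.00, 0.0, 0.0], [0.00, -0.0, 0.0, -0.0, -0.0], [-0.0, 0.00, -0.00, 0.00, 0.00]]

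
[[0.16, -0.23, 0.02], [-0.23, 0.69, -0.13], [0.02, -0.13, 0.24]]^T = [[0.16, -0.23, 0.02], [-0.23, 0.69, -0.13], [0.02, -0.13, 0.24]]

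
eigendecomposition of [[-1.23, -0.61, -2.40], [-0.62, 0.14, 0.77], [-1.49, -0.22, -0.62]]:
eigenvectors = [[0.83, 0.6, 0.05],[0.03, -0.69, -0.97],[0.56, -0.42, 0.22]]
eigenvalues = [-2.86, 1.15, -0.0]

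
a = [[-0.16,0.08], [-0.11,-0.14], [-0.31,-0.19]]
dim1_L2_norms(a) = [0.18, 0.18, 0.36]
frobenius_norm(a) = 0.44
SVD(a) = [[-0.24, 0.91], [-0.4, -0.41], [-0.88, -0.06]] @ diag([0.4112616952083621, 0.16359650990881283]) @ [[0.87, 0.50], [-0.5, 0.87]]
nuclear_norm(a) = 0.57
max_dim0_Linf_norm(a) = 0.31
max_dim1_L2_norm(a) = 0.36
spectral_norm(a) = 0.41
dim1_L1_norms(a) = [0.24, 0.25, 0.5]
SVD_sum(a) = [[-0.09, -0.05], [-0.14, -0.08], [-0.32, -0.18]] + [[-0.07, 0.13], [0.03, -0.06], [0.01, -0.01]]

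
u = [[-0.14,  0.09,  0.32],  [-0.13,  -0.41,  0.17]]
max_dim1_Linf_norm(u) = 0.41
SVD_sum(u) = [[-0.06, -0.12, 0.09], [-0.16, -0.33, 0.25]] + [[-0.08,0.21,0.23],[0.03,-0.08,-0.08]]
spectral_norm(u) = 0.48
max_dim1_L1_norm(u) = 0.71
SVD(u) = [[0.35, 0.94], [0.94, -0.35]] @ diag([0.47649380280452913, 0.34198487669614647]) @ [[-0.36,  -0.74,  0.57], [-0.25,  0.66,  0.71]]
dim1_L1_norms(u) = [0.55, 0.71]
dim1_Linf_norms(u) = [0.32, 0.41]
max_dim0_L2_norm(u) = 0.42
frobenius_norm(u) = 0.59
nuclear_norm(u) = 0.82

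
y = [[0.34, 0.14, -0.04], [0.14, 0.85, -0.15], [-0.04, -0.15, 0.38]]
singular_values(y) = [0.93, 0.34, 0.3]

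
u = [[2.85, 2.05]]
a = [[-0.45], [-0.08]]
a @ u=[[-1.28, -0.92], [-0.23, -0.16]]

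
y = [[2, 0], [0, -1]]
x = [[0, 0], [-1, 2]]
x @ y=[[0, 0], [-2, -2]]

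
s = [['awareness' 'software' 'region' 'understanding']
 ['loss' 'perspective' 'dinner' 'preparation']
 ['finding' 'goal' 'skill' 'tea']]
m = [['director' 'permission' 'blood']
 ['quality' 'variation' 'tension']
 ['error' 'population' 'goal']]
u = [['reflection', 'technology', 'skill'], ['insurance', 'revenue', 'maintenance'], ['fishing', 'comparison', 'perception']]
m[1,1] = 'variation'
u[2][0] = 'fishing'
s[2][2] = 'skill'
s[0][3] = 'understanding'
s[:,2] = ['region', 'dinner', 'skill']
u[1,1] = 'revenue'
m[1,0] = 'quality'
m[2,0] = 'error'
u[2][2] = 'perception'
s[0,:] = ['awareness', 'software', 'region', 'understanding']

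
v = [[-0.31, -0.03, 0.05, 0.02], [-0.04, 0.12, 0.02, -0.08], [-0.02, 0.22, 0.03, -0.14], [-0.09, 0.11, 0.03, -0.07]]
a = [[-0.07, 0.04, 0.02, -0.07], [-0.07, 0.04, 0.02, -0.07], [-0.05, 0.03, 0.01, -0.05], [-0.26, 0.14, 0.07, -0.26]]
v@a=[[0.02, -0.01, -0.0, 0.02], [0.01, -0.01, -0.0, 0.01], [0.02, -0.01, -0.01, 0.02], [0.02, -0.01, -0.00, 0.02]]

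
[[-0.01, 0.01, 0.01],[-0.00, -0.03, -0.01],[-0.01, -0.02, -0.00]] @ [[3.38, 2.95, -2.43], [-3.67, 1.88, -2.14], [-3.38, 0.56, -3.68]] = [[-0.1, -0.01, -0.03], [0.14, -0.06, 0.1], [0.04, -0.07, 0.07]]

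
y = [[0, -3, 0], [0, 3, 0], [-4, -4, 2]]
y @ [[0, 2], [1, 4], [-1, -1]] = [[-3, -12], [3, 12], [-6, -26]]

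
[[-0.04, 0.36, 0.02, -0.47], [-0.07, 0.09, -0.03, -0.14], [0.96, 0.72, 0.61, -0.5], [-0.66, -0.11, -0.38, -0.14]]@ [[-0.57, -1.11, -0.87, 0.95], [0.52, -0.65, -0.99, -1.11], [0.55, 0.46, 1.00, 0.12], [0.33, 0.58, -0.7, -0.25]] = [[0.07, -0.45, 0.03, -0.32], [0.02, -0.08, 0.04, -0.14], [-0.00, -1.54, -0.59, 0.31], [0.06, 0.55, 0.4, -0.52]]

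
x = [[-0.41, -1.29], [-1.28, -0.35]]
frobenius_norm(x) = 1.90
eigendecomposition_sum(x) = [[-0.85, -0.84], [-0.83, -0.81]] + [[0.44, -0.45], [-0.45, 0.46]]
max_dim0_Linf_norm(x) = 1.29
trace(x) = -0.76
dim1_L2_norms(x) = [1.35, 1.33]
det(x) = -1.51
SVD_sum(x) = [[-0.85, -0.84], [-0.82, -0.81]] + [[0.44, -0.45], [-0.46, 0.46]]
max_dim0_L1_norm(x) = 1.69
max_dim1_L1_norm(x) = 1.7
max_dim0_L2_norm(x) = 1.34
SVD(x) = [[-0.72,-0.69], [-0.69,0.72]] @ diag([1.665383040160351, 0.9053172535339568]) @ [[0.71, 0.70], [-0.70, 0.71]]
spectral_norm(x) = 1.67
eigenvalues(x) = [-1.67, 0.91]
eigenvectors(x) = [[-0.72, 0.70], [-0.7, -0.71]]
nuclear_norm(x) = 2.57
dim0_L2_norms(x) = [1.34, 1.34]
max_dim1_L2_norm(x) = 1.35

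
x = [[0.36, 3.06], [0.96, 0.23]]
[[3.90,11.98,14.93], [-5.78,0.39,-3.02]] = x @ [[-6.51, -0.55, -4.44], [2.04, 3.98, 5.40]]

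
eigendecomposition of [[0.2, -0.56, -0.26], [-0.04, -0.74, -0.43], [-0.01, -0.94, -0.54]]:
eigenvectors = [[0.35, 0.99, -0.24], [0.59, -0.08, -0.48], [0.73, 0.08, 0.84]]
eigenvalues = [-1.3, 0.22, -0.0]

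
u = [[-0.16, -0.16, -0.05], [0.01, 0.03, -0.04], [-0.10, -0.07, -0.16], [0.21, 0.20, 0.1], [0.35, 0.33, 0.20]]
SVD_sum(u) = [[-0.15, -0.14, -0.09], [0.01, 0.01, 0.00], [-0.12, -0.11, -0.07], [0.21, 0.19, 0.12], [0.35, 0.33, 0.20]] + [[-0.01, -0.02, 0.04],[0.01, 0.02, -0.04],[0.02, 0.04, -0.09],[0.0, 0.01, -0.02],[0.00, 0.00, -0.00]] + [[-0.00,0.00,0.00], [-0.00,0.00,0.00], [0.00,-0.00,-0.0], [0.00,-0.0,-0.00], [-0.00,0.00,0.0]]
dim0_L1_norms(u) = [0.83, 0.79, 0.55]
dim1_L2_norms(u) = [0.23, 0.05, 0.2, 0.31, 0.52]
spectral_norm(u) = 0.67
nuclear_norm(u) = 0.80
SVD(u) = [[-0.34, -0.34, 0.14],[0.02, 0.40, 0.89],[-0.26, 0.83, -0.32],[0.46, 0.17, -0.28],[0.78, 0.02, 0.1]] @ diag([0.6687072090156304, 0.12283991554625044, 0.006404979243973253]) @ [[0.67, 0.63, 0.39], [0.15, 0.40, -0.9], [-0.73, 0.67, 0.18]]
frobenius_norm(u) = 0.68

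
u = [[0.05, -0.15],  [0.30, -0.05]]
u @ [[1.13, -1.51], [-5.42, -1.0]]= [[0.87, 0.07], [0.61, -0.4]]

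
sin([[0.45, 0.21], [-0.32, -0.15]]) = [[0.44, 0.21],[-0.32, -0.15]]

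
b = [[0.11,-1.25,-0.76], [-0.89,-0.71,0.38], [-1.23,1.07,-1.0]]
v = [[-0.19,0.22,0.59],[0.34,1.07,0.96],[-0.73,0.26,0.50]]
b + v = [[-0.08, -1.03, -0.17], [-0.55, 0.36, 1.34], [-1.96, 1.33, -0.5]]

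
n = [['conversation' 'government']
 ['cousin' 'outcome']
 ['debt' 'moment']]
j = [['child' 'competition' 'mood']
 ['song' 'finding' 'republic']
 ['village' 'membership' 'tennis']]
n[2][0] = 'debt'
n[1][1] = 'outcome'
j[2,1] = 'membership'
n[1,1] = 'outcome'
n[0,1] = 'government'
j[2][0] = 'village'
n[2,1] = 'moment'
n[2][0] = 'debt'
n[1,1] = 'outcome'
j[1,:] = ['song', 'finding', 'republic']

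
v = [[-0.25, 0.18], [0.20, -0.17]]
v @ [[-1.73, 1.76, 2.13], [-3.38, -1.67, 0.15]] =[[-0.18, -0.74, -0.51], [0.23, 0.64, 0.40]]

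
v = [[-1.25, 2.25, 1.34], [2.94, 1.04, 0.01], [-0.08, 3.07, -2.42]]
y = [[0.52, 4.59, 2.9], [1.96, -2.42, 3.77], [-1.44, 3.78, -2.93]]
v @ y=[[1.83, -6.12, 0.93], [3.55, 11.02, 12.42], [9.46, -16.94, 18.43]]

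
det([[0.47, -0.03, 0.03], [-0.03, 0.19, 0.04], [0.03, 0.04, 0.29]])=0.025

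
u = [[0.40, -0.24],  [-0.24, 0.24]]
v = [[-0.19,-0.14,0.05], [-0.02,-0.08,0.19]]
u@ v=[[-0.07,  -0.04,  -0.03], [0.04,  0.01,  0.03]]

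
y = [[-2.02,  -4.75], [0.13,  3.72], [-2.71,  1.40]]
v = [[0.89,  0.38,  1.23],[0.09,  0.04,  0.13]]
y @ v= [[-2.23,-0.96,-3.1], [0.45,0.2,0.64], [-2.29,-0.97,-3.15]]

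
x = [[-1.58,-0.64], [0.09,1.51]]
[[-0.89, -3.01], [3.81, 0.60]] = x@[[-0.47,1.79],  [2.55,0.29]]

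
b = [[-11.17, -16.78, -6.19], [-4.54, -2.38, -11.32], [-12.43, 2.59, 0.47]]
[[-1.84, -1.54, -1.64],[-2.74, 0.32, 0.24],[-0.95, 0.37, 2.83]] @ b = [[47.93, 30.29, 28.05], [26.17, 45.84, 13.45], [-26.25, 22.39, 3.02]]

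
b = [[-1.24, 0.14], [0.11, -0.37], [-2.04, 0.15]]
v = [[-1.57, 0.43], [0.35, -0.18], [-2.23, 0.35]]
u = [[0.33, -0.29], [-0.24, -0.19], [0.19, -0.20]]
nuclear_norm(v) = 2.99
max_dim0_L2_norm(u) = 0.45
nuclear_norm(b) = 2.76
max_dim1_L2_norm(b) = 2.05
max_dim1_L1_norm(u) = 0.62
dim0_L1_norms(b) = [3.39, 0.66]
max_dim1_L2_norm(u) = 0.44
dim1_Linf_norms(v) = [1.57, 0.35, 2.23]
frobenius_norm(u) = 0.60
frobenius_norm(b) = 2.43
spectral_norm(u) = 0.52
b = v + u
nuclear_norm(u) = 0.82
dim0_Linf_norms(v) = [2.23, 0.43]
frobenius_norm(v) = 2.81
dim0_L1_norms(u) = [0.76, 0.68]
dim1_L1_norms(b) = [1.38, 0.48, 2.19]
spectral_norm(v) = 2.80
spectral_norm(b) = 2.40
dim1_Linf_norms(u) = [0.33, 0.24, 0.2]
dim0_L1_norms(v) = [4.15, 0.96]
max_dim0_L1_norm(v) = 4.15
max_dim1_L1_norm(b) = 2.19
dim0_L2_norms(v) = [2.75, 0.58]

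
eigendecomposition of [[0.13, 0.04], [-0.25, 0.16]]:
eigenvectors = [[(-0.06+0.37j),-0.06-0.37j], [(-0.93+0j),(-0.93-0j)]]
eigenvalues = [(0.15+0.1j), (0.15-0.1j)]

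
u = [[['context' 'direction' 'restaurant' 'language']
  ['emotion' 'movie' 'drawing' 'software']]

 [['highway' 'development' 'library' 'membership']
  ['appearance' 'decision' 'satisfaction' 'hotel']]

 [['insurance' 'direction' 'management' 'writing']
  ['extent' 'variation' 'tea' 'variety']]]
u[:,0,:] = [['context', 'direction', 'restaurant', 'language'], ['highway', 'development', 'library', 'membership'], ['insurance', 'direction', 'management', 'writing']]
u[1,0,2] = 'library'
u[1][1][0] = 'appearance'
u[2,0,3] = 'writing'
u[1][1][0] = 'appearance'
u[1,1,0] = 'appearance'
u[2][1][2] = 'tea'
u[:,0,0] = ['context', 'highway', 'insurance']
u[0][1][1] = 'movie'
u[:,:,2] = [['restaurant', 'drawing'], ['library', 'satisfaction'], ['management', 'tea']]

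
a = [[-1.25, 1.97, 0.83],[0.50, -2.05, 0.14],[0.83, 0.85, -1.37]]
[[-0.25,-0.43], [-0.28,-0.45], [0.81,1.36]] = a@[[0.34, 0.57],[0.2, 0.33],[-0.26, -0.44]]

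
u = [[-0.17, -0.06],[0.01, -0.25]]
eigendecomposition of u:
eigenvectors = [[0.99,0.64], [0.14,0.77]]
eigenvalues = [-0.18, -0.24]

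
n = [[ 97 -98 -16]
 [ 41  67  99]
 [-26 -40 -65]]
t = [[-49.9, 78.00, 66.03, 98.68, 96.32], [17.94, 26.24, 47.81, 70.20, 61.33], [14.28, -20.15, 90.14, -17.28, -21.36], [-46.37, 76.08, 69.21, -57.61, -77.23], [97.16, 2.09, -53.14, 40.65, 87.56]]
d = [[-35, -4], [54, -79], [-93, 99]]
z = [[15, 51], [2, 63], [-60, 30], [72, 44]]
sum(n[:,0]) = 112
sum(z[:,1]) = 188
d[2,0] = -93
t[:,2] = [66.03, 47.81, 90.14, 69.21, -53.14]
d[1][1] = -79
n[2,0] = -26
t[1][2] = 47.81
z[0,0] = 15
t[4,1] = 2.09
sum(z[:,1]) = 188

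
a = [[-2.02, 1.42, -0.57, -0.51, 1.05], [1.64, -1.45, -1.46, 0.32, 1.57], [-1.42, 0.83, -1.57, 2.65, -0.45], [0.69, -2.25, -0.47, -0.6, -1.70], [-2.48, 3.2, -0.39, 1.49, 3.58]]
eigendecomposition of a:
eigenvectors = [[(0.3+0j), -0.45+0.00j, (0.51+0j), 0.07+0.13j, 0.07-0.13j], [0.38+0.00j, (-0.57+0j), -0.21+0.00j, 0.04+0.43j, 0.04-0.43j], [(-0.3+0j), (0.54+0j), 0.76+0.00j, (0.75+0j), 0.75-0.00j], [(-0.41+0j), 0.42+0.00j, (0.05+0j), -0.00+0.38j, -0.00-0.38j], [(0.71+0j), 0.10+0.00j, 0.34+0.00j, (0.14-0.26j), (0.14+0.26j)]]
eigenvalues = [(3.55+0j), (0.7+0j), (-2.8+0j), (-1.76+1.72j), (-1.76-1.72j)]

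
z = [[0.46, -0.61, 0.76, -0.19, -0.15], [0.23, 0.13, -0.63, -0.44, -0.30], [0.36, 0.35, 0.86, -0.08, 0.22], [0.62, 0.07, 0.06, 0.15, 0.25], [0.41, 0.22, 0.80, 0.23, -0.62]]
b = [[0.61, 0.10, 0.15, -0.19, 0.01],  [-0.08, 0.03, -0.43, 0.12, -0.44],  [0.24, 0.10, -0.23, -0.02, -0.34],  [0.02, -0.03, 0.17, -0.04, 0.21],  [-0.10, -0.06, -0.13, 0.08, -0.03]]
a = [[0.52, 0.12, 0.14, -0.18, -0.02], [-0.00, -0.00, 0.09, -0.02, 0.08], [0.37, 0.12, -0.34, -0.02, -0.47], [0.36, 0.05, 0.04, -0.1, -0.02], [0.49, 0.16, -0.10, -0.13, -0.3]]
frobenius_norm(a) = 1.17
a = z @ b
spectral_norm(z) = 1.68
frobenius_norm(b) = 1.09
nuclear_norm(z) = 4.42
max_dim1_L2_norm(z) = 1.14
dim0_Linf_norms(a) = [0.52, 0.16, 0.34, 0.18, 0.47]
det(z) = -0.33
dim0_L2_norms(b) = [0.67, 0.16, 0.55, 0.24, 0.6]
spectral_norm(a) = 1.04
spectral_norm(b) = 0.82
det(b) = -0.00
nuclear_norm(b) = 1.63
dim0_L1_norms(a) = [1.74, 0.45, 0.71, 0.45, 0.89]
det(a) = 0.00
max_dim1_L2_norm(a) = 0.7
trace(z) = 0.98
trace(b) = 0.34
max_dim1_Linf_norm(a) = 0.52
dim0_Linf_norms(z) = [0.62, 0.61, 0.86, 0.44, 0.62]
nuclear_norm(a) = 1.64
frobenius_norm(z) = 2.19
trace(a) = -0.22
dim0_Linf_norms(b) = [0.61, 0.1, 0.43, 0.19, 0.44]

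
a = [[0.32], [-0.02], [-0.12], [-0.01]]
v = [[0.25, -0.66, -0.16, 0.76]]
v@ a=[[0.1]]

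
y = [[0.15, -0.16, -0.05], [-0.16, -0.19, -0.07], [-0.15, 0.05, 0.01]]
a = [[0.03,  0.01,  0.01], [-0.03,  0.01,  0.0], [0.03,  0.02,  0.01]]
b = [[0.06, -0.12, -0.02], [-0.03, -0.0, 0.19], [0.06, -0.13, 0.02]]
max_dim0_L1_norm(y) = 0.46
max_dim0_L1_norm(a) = 0.09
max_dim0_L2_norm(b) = 0.19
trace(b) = 0.08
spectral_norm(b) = 0.20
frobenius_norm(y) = 0.38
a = b @ y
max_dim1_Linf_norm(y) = 0.19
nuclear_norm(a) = 0.08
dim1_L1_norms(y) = [0.36, 0.42, 0.21]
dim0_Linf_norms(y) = [0.16, 0.19, 0.07]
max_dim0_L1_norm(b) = 0.25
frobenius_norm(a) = 0.06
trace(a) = 0.05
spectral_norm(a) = 0.05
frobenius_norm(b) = 0.28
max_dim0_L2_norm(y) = 0.27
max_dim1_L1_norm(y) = 0.42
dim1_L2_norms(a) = [0.03, 0.03, 0.04]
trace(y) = -0.03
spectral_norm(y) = 0.27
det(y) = 0.00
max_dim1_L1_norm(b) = 0.22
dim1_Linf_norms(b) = [0.12, 0.19, 0.13]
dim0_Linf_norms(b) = [0.06, 0.13, 0.19]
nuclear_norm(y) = 0.54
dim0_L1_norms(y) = [0.46, 0.4, 0.13]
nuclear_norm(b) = 0.39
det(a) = -0.00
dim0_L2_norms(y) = [0.27, 0.25, 0.09]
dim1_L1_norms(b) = [0.2, 0.22, 0.21]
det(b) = -0.00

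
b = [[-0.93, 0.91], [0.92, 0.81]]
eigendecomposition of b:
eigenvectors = [[-0.92,  -0.39], [0.4,  -0.92]]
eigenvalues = [-1.32, 1.2]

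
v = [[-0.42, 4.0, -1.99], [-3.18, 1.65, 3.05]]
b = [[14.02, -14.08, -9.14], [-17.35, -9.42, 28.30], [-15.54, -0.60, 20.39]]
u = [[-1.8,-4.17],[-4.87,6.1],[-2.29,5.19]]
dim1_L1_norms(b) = [37.24, 55.07, 36.53]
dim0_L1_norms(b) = [46.91, 24.1, 57.83]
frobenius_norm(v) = 6.50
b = u @ v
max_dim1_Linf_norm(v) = 4.0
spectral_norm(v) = 4.82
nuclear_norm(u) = 13.79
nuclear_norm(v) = 9.18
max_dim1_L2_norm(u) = 7.81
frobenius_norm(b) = 48.23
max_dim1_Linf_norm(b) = 28.3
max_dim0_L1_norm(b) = 57.83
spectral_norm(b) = 44.76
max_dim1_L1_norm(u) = 10.97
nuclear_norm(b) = 62.74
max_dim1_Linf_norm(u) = 6.1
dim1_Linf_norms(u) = [4.17, 6.1, 5.19]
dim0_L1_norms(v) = [3.6, 5.65, 5.04]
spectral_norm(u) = 9.95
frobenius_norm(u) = 10.66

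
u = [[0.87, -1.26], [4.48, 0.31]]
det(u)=5.915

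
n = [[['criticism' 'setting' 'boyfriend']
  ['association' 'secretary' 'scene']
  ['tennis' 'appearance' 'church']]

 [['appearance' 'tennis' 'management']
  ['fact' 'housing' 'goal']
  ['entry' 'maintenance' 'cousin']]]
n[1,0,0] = 'appearance'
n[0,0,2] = 'boyfriend'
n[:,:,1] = [['setting', 'secretary', 'appearance'], ['tennis', 'housing', 'maintenance']]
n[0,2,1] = 'appearance'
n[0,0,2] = 'boyfriend'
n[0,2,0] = 'tennis'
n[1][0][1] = 'tennis'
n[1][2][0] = 'entry'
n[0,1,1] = 'secretary'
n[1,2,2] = 'cousin'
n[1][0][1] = 'tennis'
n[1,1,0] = 'fact'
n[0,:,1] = ['setting', 'secretary', 'appearance']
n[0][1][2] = 'scene'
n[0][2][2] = 'church'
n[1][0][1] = 'tennis'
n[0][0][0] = 'criticism'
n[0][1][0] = 'association'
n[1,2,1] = 'maintenance'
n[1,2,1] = 'maintenance'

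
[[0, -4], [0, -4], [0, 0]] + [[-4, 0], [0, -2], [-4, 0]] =[[-4, -4], [0, -6], [-4, 0]]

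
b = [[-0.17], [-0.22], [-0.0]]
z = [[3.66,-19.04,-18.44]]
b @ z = [[-0.62,3.24,3.13], [-0.81,4.19,4.06], [0.0,0.0,0.0]]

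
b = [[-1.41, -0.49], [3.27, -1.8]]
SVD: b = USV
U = [[-0.28, 0.96],[0.96, 0.28]]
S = [3.88, 1.07]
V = [[0.91,  -0.41], [-0.41,  -0.91]]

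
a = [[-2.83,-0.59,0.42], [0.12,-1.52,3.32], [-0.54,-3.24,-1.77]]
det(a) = -37.63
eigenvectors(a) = [[0.99+0.00j,  (-0.04-0.14j),  -0.04+0.14j], [(-0.16+0j),  (-0.7+0j),  -0.70-0.00j], [(0.02+0j),  (0.04-0.69j),  0.04+0.69j]]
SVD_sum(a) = [[-0.48, -0.97, -0.69], [0.25, 0.51, 0.36], [-1.35, -2.73, -1.92]] + [[-0.32, -0.63, 1.12], [-0.85, -1.66, 2.96], [-0.04, -0.08, 0.15]] + [[-2.02, 1.01, -0.01],[0.72, -0.36, 0.01],[0.86, -0.43, 0.01]]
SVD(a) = [[-0.33, -0.35, -0.87], [0.17, -0.93, 0.31], [-0.93, -0.05, 0.37]] @ diag([3.8824050223960023, 3.746509565218706, 2.587140761496954]) @ [[0.38,0.76,0.53], [0.24,0.47,-0.85], [0.89,-0.45,0.01]]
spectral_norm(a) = 3.88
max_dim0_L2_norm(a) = 3.79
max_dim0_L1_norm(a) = 5.51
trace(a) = -6.12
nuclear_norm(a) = 10.22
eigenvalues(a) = [(-2.73+0j), (-1.7+3.31j), (-1.7-3.31j)]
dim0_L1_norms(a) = [3.49, 5.35, 5.51]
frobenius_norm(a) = 5.98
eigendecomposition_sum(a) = [[(-2.71+0j),(0.18-0j),0.56-0.00j], [0.43-0.00j,-0.03+0.00j,-0.09+0.00j], [-0.06+0.00j,-0j,(0.01-0j)]] + [[-0.06-0.02j, (-0.39-0.06j), (-0.07+0.39j)], [(-0.16+0.25j), -0.75+1.68j, (1.7+0.81j)], [-0.24-0.17j, (-1.62-0.83j), (-0.89+1.64j)]] + [[(-0.06+0.02j),(-0.39+0.06j),(-0.07-0.39j)],[-0.16-0.25j,-0.75-1.68j,1.70-0.81j],[(-0.24+0.17j),(-1.62+0.83j),-0.89-1.64j]]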